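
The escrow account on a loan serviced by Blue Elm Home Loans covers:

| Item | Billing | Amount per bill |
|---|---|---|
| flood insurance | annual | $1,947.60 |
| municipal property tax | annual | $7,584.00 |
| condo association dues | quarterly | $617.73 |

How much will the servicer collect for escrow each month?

$1,000.21

Flood insurance: $1,947.60/yr
Municipal property tax: $7,584.00/yr
Condo association dues: $617.73 × 4 = $2,470.92/yr
Combined annual = $12,002.52
Monthly escrow = $12,002.52 ÷ 12 = $1,000.21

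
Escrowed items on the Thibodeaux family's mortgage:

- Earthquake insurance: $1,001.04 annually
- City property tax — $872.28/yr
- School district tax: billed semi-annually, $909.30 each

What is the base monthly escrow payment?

Earthquake insurance — $1,001.04/yr
City property tax — $872.28/yr
School district tax — $909.30 × 2 = $1,818.60/yr
Yearly total = $1,001.04 + $872.28 + $1,818.60 = $3,691.92
Monthly escrow = $3,691.92 ÷ 12 = $307.66

$307.66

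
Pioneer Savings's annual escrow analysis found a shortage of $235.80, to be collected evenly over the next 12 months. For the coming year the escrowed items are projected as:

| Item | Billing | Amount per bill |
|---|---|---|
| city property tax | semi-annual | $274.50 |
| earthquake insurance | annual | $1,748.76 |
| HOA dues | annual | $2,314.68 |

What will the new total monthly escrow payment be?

$404.02

City property tax: $274.50 × 2 = $549.00 per year
Earthquake insurance: $1,748.76 per year
HOA dues: $2,314.68 per year
Yearly total = $549.00 + $1,748.76 + $2,314.68 = $4,612.44
Per month = $4,612.44 ÷ 12 = $384.37
Shortage per month = $235.80 / 12 = $19.65
Adjusted monthly = $384.37 + $19.65 = $404.02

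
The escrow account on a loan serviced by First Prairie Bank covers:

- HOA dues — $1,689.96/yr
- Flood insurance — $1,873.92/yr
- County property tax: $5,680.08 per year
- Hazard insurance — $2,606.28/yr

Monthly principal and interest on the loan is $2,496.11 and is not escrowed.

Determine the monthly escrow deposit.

HOA dues — $1,689.96 per year
Flood insurance — $1,873.92 per year
County property tax — $5,680.08 per year
Hazard insurance — $2,606.28 per year
Total annual escrow = $1,689.96 + $1,873.92 + $5,680.08 + $2,606.28 = $11,850.24
Base monthly escrow = $11,850.24 ÷ 12 = $987.52

$987.52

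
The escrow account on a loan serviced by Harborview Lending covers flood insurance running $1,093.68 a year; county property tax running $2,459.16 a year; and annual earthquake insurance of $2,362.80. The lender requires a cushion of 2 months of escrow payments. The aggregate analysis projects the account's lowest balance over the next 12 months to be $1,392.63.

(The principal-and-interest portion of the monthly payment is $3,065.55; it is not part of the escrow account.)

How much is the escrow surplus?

$406.69

Flood insurance = $1,093.68 per year
County property tax = $2,459.16 per year
Earthquake insurance = $2,362.80 per year
Total per year = $1,093.68 + $2,459.16 + $2,362.80 = $5,915.64
Monthly = $5,915.64 / 12 = $492.97
Cushion = 2 × $492.97 = $985.94
Surplus = $1,392.63 − $985.94 = $406.69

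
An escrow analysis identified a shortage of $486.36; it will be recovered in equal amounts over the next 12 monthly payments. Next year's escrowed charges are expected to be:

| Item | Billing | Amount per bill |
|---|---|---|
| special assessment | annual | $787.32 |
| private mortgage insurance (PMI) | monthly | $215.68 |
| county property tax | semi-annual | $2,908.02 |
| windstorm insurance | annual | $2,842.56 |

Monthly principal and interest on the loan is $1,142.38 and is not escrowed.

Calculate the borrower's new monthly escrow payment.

$1,043.37

Special assessment = $787.32 annually
Private mortgage insurance (PMI) = $215.68 × 12 = $2,588.16 annually
County property tax = $2,908.02 × 2 = $5,816.04 annually
Windstorm insurance = $2,842.56 annually
Total per year = $787.32 + $2,588.16 + $5,816.04 + $2,842.56 = $12,034.08
Monthly = $12,034.08 / 12 = $1,002.84
Shortage spread = $486.36 / 12 = $40.53/mo
New monthly escrow = $1,002.84 + $40.53 = $1,043.37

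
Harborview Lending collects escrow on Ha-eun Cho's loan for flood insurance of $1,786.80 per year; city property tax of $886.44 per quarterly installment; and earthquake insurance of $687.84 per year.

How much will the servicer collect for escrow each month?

$501.70

Flood insurance = $1,786.80/yr
City property tax = $886.44 × 4 = $3,545.76/yr
Earthquake insurance = $687.84/yr
Total annual escrow = $6,020.40
Monthly escrow = $6,020.40 / 12 = $501.70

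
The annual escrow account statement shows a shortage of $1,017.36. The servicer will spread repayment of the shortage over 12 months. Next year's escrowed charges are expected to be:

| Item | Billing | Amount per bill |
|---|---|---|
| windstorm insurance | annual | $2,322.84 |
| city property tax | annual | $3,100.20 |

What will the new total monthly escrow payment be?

Windstorm insurance — $2,322.84 annually
City property tax — $3,100.20 annually
Total per year = $2,322.84 + $3,100.20 = $5,423.04
Monthly escrow = $5,423.04 / 12 = $451.92
Shortage per month = $1,017.36 ÷ 12 = $84.78
New monthly escrow = $451.92 + $84.78 = $536.70

$536.70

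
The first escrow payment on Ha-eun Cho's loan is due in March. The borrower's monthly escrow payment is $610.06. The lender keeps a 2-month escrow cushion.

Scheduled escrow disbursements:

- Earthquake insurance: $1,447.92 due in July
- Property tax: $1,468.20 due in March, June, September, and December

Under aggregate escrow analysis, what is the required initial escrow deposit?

$2,802.22

Cushion = 2 × $610.06 = $1,220.12
Trial balance (start $0, +$610.06 each month, − disbursements):
  Mar: +$610.06 − $1,468.20 → -$858.14
  Apr: +$610.06 → -$248.08
  May: +$610.06 → $361.98
  Jun: +$610.06 − $1,468.20 → -$496.16
  Jul: +$610.06 − $1,447.92 → -$1,334.02
  Aug: +$610.06 → -$723.96
  Sep: +$610.06 − $1,468.20 → -$1,582.10
  Oct: +$610.06 → -$972.04
  Nov: +$610.06 → -$361.98
  Dec: +$610.06 − $1,468.20 → -$1,220.12
  Jan: +$610.06 → -$610.06
  Feb: +$610.06 → $0.00
Lowest trial balance = -$1,582.10 (Sep)
Initial deposit = cushion − low point = $1,220.12 − (-$1,582.10) = $2,802.22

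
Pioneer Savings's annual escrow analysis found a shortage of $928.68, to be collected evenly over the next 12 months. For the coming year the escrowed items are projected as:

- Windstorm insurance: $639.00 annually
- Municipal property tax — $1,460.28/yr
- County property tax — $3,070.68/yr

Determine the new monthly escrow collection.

$508.22

Windstorm insurance: $639.00 annually
Municipal property tax: $1,460.28 annually
County property tax: $3,070.68 annually
Total annual escrow = $639.00 + $1,460.28 + $3,070.68 = $5,169.96
Monthly = $5,169.96 / 12 = $430.83
Monthly shortage recovery: $928.68 / 12 = $77.39
Adjusted monthly = $430.83 + $77.39 = $508.22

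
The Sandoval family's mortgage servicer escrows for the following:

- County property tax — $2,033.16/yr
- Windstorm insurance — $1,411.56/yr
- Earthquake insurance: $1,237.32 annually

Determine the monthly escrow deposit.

County property tax = $2,033.16
Windstorm insurance = $1,411.56
Earthquake insurance = $1,237.32
Total per year = $4,682.04
Monthly escrow = $4,682.04 ÷ 12 = $390.17

$390.17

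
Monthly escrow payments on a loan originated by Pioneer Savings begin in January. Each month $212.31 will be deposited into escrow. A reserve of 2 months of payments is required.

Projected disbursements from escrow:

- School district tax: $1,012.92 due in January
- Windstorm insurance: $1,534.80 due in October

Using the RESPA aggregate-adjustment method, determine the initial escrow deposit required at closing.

$1,225.23

Cushion = 2 × $212.31 = $424.62
Trial balance (start $0, +$212.31 each month, − disbursements):
  Jan: +$212.31 − $1,012.92 → -$800.61
  Feb: +$212.31 → -$588.30
  Mar: +$212.31 → -$375.99
  Apr: +$212.31 → -$163.68
  May: +$212.31 → $48.63
  Jun: +$212.31 → $260.94
  Jul: +$212.31 → $473.25
  Aug: +$212.31 → $685.56
  Sep: +$212.31 → $897.87
  Oct: +$212.31 − $1,534.80 → -$424.62
  Nov: +$212.31 → -$212.31
  Dec: +$212.31 → $0.00
Lowest trial balance = -$800.61 (Jan)
Initial deposit = cushion − low point = $424.62 − (-$800.61) = $1,225.23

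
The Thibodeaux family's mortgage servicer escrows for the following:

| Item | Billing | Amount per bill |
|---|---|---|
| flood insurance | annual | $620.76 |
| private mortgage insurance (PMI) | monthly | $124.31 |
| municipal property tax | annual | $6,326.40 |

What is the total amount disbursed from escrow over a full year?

Flood insurance: $620.76 per year
Private mortgage insurance (PMI): $124.31 × 12 = $1,491.72 per year
Municipal property tax: $6,326.40 per year
Total annual escrow = $620.76 + $1,491.72 + $6,326.40 = $8,438.88

$8,438.88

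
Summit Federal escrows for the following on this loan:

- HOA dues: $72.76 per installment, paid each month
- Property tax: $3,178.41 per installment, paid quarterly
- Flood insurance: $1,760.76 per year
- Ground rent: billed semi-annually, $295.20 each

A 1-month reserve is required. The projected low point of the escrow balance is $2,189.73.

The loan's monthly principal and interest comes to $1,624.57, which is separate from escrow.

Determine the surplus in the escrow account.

$861.57

HOA dues = $72.76 × 12 = $873.12
Property tax = $3,178.41 × 4 = $12,713.64
Flood insurance = $1,760.76
Ground rent = $295.20 × 2 = $590.40
Annual escrow total = $873.12 + $12,713.64 + $1,760.76 + $590.40 = $15,937.92
Base monthly escrow = $15,937.92 ÷ 12 = $1,328.16
Required cushion = 1 × $1,328.16 = $1,328.16
Surplus = $2,189.73 − $1,328.16 = $861.57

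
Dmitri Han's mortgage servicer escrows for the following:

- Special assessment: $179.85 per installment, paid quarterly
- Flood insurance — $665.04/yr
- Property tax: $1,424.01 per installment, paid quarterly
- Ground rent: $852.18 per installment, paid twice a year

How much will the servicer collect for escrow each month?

$732.07

Special assessment = $179.85 × 4 = $719.40/yr
Flood insurance = $665.04/yr
Property tax = $1,424.01 × 4 = $5,696.04/yr
Ground rent = $852.18 × 2 = $1,704.36/yr
Combined annual = $719.40 + $665.04 + $5,696.04 + $1,704.36 = $8,784.84
Monthly escrow = $8,784.84 / 12 = $732.07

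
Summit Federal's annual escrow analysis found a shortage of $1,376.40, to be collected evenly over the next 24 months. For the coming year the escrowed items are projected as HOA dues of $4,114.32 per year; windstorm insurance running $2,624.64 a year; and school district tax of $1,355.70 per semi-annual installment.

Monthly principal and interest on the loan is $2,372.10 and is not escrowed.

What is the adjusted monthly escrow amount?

$844.88

HOA dues = $4,114.32
Windstorm insurance = $2,624.64
School district tax = $1,355.70 × 2 = $2,711.40
Yearly total = $9,450.36
Per month = $9,450.36 / 12 = $787.53
Shortage per month = $1,376.40 / 24 = $57.35
New monthly escrow = $787.53 + $57.35 = $844.88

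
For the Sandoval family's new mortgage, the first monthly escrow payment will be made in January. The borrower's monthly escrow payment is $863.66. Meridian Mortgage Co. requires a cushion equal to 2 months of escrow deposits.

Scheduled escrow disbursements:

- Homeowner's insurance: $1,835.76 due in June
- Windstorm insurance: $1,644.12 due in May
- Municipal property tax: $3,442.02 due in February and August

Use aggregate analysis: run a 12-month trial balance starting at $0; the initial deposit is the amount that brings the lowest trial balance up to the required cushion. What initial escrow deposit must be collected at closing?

$5,181.96

Cushion = 2 × $863.66 = $1,727.32
Trial balance (start $0, +$863.66 each month, − disbursements):
  Jan: +$863.66 → $863.66
  Feb: +$863.66 − $3,442.02 → -$1,714.70
  Mar: +$863.66 → -$851.04
  Apr: +$863.66 → $12.62
  May: +$863.66 − $1,644.12 → -$767.84
  Jun: +$863.66 − $1,835.76 → -$1,739.94
  Jul: +$863.66 → -$876.28
  Aug: +$863.66 − $3,442.02 → -$3,454.64
  Sep: +$863.66 → -$2,590.98
  Oct: +$863.66 → -$1,727.32
  Nov: +$863.66 → -$863.66
  Dec: +$863.66 → $0.00
Lowest trial balance = -$3,454.64 (Aug)
Initial deposit = cushion − low point = $1,727.32 − (-$3,454.64) = $5,181.96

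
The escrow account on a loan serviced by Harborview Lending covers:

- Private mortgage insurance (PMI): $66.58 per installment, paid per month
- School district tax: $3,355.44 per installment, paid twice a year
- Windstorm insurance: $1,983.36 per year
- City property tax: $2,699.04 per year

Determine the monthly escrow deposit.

$1,016.02

Private mortgage insurance (PMI) = $66.58 × 12 = $798.96 annually
School district tax = $3,355.44 × 2 = $6,710.88 annually
Windstorm insurance = $1,983.36 annually
City property tax = $2,699.04 annually
Total per year = $798.96 + $6,710.88 + $1,983.36 + $2,699.04 = $12,192.24
Base monthly escrow = $12,192.24 ÷ 12 = $1,016.02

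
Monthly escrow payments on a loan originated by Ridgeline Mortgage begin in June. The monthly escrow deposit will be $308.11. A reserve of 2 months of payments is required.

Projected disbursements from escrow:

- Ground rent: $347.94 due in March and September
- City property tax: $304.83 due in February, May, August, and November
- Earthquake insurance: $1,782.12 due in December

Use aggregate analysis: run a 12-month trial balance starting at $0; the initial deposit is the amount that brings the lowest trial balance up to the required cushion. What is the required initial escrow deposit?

Cushion = 2 × $308.11 = $616.22
Trial balance (start $0, +$308.11 each month, − disbursements):
  Jun: +$308.11 → $308.11
  Jul: +$308.11 → $616.22
  Aug: +$308.11 − $304.83 → $619.50
  Sep: +$308.11 − $347.94 → $579.67
  Oct: +$308.11 → $887.78
  Nov: +$308.11 − $304.83 → $891.06
  Dec: +$308.11 − $1,782.12 → -$582.95
  Jan: +$308.11 → -$274.84
  Feb: +$308.11 − $304.83 → -$271.56
  Mar: +$308.11 − $347.94 → -$311.39
  Apr: +$308.11 → -$3.28
  May: +$308.11 − $304.83 → $0.00
Lowest trial balance = -$582.95 (Dec)
Initial deposit = cushion − low point = $616.22 − (-$582.95) = $1,199.17

$1,199.17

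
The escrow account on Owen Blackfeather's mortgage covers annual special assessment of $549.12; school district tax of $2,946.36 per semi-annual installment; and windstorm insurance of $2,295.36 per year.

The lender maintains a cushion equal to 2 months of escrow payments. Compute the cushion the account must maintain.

$1,456.20

Special assessment = $549.12
School district tax = $2,946.36 × 2 = $5,892.72
Windstorm insurance = $2,295.36
Total annual escrow = $549.12 + $5,892.72 + $2,295.36 = $8,737.20
Monthly = $8,737.20 ÷ 12 = $728.10
Required cushion = 2 × $728.10 = $1,456.20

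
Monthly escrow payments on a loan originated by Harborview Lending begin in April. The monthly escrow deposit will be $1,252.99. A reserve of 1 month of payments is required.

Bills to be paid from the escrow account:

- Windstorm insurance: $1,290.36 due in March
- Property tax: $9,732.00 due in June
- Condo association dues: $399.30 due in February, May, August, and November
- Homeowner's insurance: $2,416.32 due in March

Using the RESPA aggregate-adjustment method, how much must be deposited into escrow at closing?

$7,625.32

Cushion = 1 × $1,252.99 = $1,252.99
Trial balance (start $0, +$1,252.99 each month, − disbursements):
  Apr: +$1,252.99 → $1,252.99
  May: +$1,252.99 − $399.30 → $2,106.68
  Jun: +$1,252.99 − $9,732.00 → -$6,372.33
  Jul: +$1,252.99 → -$5,119.34
  Aug: +$1,252.99 − $399.30 → -$4,265.65
  Sep: +$1,252.99 → -$3,012.66
  Oct: +$1,252.99 → -$1,759.67
  Nov: +$1,252.99 − $399.30 → -$905.98
  Dec: +$1,252.99 → $347.01
  Jan: +$1,252.99 → $1,600.00
  Feb: +$1,252.99 − $399.30 → $2,453.69
  Mar: +$1,252.99 − $3,706.68 → $0.00
Lowest trial balance = -$6,372.33 (Jun)
Initial deposit = cushion − low point = $1,252.99 − (-$6,372.33) = $7,625.32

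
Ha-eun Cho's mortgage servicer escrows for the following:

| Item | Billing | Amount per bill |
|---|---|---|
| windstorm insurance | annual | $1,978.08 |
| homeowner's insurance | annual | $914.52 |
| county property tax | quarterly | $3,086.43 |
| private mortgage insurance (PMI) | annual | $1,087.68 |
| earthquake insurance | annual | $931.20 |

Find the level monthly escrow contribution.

$1,438.10

Windstorm insurance = $1,978.08
Homeowner's insurance = $914.52
County property tax = $3,086.43 × 4 = $12,345.72
Private mortgage insurance (PMI) = $1,087.68
Earthquake insurance = $931.20
Annual escrow total = $1,978.08 + $914.52 + $12,345.72 + $1,087.68 + $931.20 = $17,257.20
Monthly escrow = $17,257.20 / 12 = $1,438.10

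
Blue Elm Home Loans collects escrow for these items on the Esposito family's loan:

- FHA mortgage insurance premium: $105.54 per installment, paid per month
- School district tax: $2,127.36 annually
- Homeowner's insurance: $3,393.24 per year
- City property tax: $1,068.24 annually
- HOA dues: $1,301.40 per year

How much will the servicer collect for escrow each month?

$763.06

FHA mortgage insurance premium: $105.54 × 12 = $1,266.48
School district tax: $2,127.36
Homeowner's insurance: $3,393.24
City property tax: $1,068.24
HOA dues: $1,301.40
Annual escrow total = $1,266.48 + $2,127.36 + $3,393.24 + $1,068.24 + $1,301.40 = $9,156.72
Per month = $9,156.72 / 12 = $763.06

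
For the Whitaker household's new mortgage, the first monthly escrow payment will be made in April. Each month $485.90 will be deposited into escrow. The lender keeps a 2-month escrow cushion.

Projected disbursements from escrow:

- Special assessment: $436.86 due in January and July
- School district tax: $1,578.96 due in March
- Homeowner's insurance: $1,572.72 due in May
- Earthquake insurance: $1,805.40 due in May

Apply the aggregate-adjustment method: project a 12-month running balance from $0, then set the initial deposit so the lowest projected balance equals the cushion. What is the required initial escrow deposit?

$3,378.12

Cushion = 2 × $485.90 = $971.80
Trial balance (start $0, +$485.90 each month, − disbursements):
  Apr: +$485.90 → $485.90
  May: +$485.90 − $3,378.12 → -$2,406.32
  Jun: +$485.90 → -$1,920.42
  Jul: +$485.90 − $436.86 → -$1,871.38
  Aug: +$485.90 → -$1,385.48
  Sep: +$485.90 → -$899.58
  Oct: +$485.90 → -$413.68
  Nov: +$485.90 → $72.22
  Dec: +$485.90 → $558.12
  Jan: +$485.90 − $436.86 → $607.16
  Feb: +$485.90 → $1,093.06
  Mar: +$485.90 − $1,578.96 → $0.00
Lowest trial balance = -$2,406.32 (May)
Initial deposit = cushion − low point = $971.80 − (-$2,406.32) = $3,378.12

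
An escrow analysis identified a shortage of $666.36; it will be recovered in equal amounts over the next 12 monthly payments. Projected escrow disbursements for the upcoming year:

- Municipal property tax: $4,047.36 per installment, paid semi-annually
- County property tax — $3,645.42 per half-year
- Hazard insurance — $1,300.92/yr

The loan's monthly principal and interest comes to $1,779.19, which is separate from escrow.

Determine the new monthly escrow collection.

Municipal property tax = $4,047.36 × 2 = $8,094.72
County property tax = $3,645.42 × 2 = $7,290.84
Hazard insurance = $1,300.92
Combined annual = $16,686.48
Monthly escrow = $16,686.48 ÷ 12 = $1,390.54
Shortage spread = $666.36 ÷ 12 = $55.53/mo
New monthly escrow = $1,390.54 + $55.53 = $1,446.07

$1,446.07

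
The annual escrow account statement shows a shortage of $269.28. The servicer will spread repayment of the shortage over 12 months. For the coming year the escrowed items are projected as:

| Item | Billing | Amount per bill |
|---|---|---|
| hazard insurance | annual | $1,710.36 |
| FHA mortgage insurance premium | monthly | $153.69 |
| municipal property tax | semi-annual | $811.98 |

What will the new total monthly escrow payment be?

$453.99

Hazard insurance: $1,710.36 per year
FHA mortgage insurance premium: $153.69 × 12 = $1,844.28 per year
Municipal property tax: $811.98 × 2 = $1,623.96 per year
Total per year = $1,710.36 + $1,844.28 + $1,623.96 = $5,178.60
Monthly escrow = $5,178.60 / 12 = $431.55
Monthly shortage recovery: $269.28 ÷ 12 = $22.44
Adjusted monthly = $431.55 + $22.44 = $453.99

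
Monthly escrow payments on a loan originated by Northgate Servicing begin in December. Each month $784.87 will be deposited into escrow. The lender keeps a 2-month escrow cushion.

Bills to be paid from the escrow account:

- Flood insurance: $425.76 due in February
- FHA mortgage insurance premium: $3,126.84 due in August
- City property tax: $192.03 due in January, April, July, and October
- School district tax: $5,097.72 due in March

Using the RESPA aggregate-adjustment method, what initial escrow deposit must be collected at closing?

Cushion = 2 × $784.87 = $1,569.74
Trial balance (start $0, +$784.87 each month, − disbursements):
  Dec: +$784.87 → $784.87
  Jan: +$784.87 − $192.03 → $1,377.71
  Feb: +$784.87 − $425.76 → $1,736.82
  Mar: +$784.87 − $5,097.72 → -$2,576.03
  Apr: +$784.87 − $192.03 → -$1,983.19
  May: +$784.87 → -$1,198.32
  Jun: +$784.87 → -$413.45
  Jul: +$784.87 − $192.03 → $179.39
  Aug: +$784.87 − $3,126.84 → -$2,162.58
  Sep: +$784.87 → -$1,377.71
  Oct: +$784.87 − $192.03 → -$784.87
  Nov: +$784.87 → $0.00
Lowest trial balance = -$2,576.03 (Mar)
Initial deposit = cushion − low point = $1,569.74 − (-$2,576.03) = $4,145.77

$4,145.77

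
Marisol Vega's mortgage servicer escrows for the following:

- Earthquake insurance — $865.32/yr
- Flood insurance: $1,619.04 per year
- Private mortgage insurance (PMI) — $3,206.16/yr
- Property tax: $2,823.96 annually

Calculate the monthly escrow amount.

$709.54

Earthquake insurance — $865.32
Flood insurance — $1,619.04
Private mortgage insurance (PMI) — $3,206.16
Property tax — $2,823.96
Yearly total = $865.32 + $1,619.04 + $3,206.16 + $2,823.96 = $8,514.48
Base monthly escrow = $8,514.48 ÷ 12 = $709.54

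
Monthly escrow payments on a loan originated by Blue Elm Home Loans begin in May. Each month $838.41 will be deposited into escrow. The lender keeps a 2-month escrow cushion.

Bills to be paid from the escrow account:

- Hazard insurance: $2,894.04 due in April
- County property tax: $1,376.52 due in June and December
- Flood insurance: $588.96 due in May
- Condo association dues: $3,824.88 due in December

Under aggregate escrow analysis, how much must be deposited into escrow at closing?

$2,136.42

Cushion = 2 × $838.41 = $1,676.82
Trial balance (start $0, +$838.41 each month, − disbursements):
  May: +$838.41 − $588.96 → $249.45
  Jun: +$838.41 − $1,376.52 → -$288.66
  Jul: +$838.41 → $549.75
  Aug: +$838.41 → $1,388.16
  Sep: +$838.41 → $2,226.57
  Oct: +$838.41 → $3,064.98
  Nov: +$838.41 → $3,903.39
  Dec: +$838.41 − $5,201.40 → -$459.60
  Jan: +$838.41 → $378.81
  Feb: +$838.41 → $1,217.22
  Mar: +$838.41 → $2,055.63
  Apr: +$838.41 − $2,894.04 → $0.00
Lowest trial balance = -$459.60 (Dec)
Initial deposit = cushion − low point = $1,676.82 − (-$459.60) = $2,136.42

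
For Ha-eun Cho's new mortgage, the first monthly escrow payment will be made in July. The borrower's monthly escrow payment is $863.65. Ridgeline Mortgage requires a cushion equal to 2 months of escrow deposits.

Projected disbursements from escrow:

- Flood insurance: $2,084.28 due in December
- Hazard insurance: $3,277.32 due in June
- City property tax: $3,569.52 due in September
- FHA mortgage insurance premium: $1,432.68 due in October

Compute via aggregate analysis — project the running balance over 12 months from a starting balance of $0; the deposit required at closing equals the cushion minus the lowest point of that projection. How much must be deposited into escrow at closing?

$3,631.88

Cushion = 2 × $863.65 = $1,727.30
Trial balance (start $0, +$863.65 each month, − disbursements):
  Jul: +$863.65 → $863.65
  Aug: +$863.65 → $1,727.30
  Sep: +$863.65 − $3,569.52 → -$978.57
  Oct: +$863.65 − $1,432.68 → -$1,547.60
  Nov: +$863.65 → -$683.95
  Dec: +$863.65 − $2,084.28 → -$1,904.58
  Jan: +$863.65 → -$1,040.93
  Feb: +$863.65 → -$177.28
  Mar: +$863.65 → $686.37
  Apr: +$863.65 → $1,550.02
  May: +$863.65 → $2,413.67
  Jun: +$863.65 − $3,277.32 → $0.00
Lowest trial balance = -$1,904.58 (Dec)
Initial deposit = cushion − low point = $1,727.30 − (-$1,904.58) = $3,631.88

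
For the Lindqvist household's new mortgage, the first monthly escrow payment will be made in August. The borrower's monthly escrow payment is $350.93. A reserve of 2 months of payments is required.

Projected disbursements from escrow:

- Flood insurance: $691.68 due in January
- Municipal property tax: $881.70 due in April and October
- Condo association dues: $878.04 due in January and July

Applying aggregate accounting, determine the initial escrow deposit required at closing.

$1,047.70

Cushion = 2 × $350.93 = $701.86
Trial balance (start $0, +$350.93 each month, − disbursements):
  Aug: +$350.93 → $350.93
  Sep: +$350.93 → $701.86
  Oct: +$350.93 − $881.70 → $171.09
  Nov: +$350.93 → $522.02
  Dec: +$350.93 → $872.95
  Jan: +$350.93 − $1,569.72 → -$345.84
  Feb: +$350.93 → $5.09
  Mar: +$350.93 → $356.02
  Apr: +$350.93 − $881.70 → -$174.75
  May: +$350.93 → $176.18
  Jun: +$350.93 → $527.11
  Jul: +$350.93 − $878.04 → $0.00
Lowest trial balance = -$345.84 (Jan)
Initial deposit = cushion − low point = $701.86 − (-$345.84) = $1,047.70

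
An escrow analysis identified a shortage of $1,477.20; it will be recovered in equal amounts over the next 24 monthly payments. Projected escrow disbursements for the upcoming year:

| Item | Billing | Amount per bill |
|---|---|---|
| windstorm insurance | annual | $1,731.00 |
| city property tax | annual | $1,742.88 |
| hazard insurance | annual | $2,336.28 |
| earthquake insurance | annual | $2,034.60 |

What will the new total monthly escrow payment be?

Windstorm insurance — $1,731.00
City property tax — $1,742.88
Hazard insurance — $2,336.28
Earthquake insurance — $2,034.60
Total per year = $1,731.00 + $1,742.88 + $2,336.28 + $2,034.60 = $7,844.76
Monthly escrow = $7,844.76 ÷ 12 = $653.73
Shortage spread = $1,477.20 / 24 = $61.55/mo
Adjusted monthly = $653.73 + $61.55 = $715.28

$715.28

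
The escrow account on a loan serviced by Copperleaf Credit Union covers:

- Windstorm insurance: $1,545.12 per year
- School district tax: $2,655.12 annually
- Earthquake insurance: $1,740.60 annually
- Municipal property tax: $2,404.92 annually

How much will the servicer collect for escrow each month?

Windstorm insurance = $1,545.12
School district tax = $2,655.12
Earthquake insurance = $1,740.60
Municipal property tax = $2,404.92
Total per year = $8,345.76
Per month = $8,345.76 ÷ 12 = $695.48

$695.48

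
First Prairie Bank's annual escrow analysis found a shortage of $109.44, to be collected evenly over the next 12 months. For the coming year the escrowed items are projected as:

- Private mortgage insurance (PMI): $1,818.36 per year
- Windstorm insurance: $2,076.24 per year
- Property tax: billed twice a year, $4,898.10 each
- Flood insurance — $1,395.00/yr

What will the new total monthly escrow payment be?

Private mortgage insurance (PMI): $1,818.36 annually
Windstorm insurance: $2,076.24 annually
Property tax: $4,898.10 × 2 = $9,796.20 annually
Flood insurance: $1,395.00 annually
Combined annual = $1,818.36 + $2,076.24 + $9,796.20 + $1,395.00 = $15,085.80
Base monthly escrow = $15,085.80 ÷ 12 = $1,257.15
Shortage spread = $109.44 / 12 = $9.12/mo
New monthly escrow = $1,257.15 + $9.12 = $1,266.27

$1,266.27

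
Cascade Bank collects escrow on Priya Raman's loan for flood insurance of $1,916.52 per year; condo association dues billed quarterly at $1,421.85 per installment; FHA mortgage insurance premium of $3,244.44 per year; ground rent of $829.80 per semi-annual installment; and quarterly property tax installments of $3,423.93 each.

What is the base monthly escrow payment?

$2,183.64

Flood insurance: $1,916.52 per year
Condo association dues: $1,421.85 × 4 = $5,687.40 per year
FHA mortgage insurance premium: $3,244.44 per year
Ground rent: $829.80 × 2 = $1,659.60 per year
Property tax: $3,423.93 × 4 = $13,695.72 per year
Yearly total = $1,916.52 + $5,687.40 + $3,244.44 + $1,659.60 + $13,695.72 = $26,203.68
Monthly = $26,203.68 ÷ 12 = $2,183.64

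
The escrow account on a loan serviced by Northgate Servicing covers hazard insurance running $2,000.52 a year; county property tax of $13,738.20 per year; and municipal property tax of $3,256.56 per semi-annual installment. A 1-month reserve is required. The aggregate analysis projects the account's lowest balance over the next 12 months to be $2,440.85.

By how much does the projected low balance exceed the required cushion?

Hazard insurance: $2,000.52/yr
County property tax: $13,738.20/yr
Municipal property tax: $3,256.56 × 2 = $6,513.12/yr
Combined annual = $2,000.52 + $13,738.20 + $6,513.12 = $22,251.84
Base monthly escrow = $22,251.84 / 12 = $1,854.32
Required reserve = 1 × $1,854.32 = $1,854.32
Surplus = $2,440.85 − $1,854.32 = $586.53

$586.53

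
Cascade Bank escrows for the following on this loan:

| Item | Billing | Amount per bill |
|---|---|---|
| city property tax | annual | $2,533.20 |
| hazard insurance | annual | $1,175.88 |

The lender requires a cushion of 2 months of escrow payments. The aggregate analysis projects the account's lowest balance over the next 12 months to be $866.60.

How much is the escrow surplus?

$248.42

City property tax — $2,533.20 per year
Hazard insurance — $1,175.88 per year
Annual escrow total = $2,533.20 + $1,175.88 = $3,709.08
Monthly escrow = $3,709.08 / 12 = $309.09
Cushion = 2 × $309.09 = $618.18
Excess over cushion: $866.60 − $618.18 = $248.42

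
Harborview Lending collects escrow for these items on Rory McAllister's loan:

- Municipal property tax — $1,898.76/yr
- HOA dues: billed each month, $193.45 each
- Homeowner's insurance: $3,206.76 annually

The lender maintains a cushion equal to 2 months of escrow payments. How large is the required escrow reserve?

$1,237.82

Municipal property tax — $1,898.76 annually
HOA dues — $193.45 × 12 = $2,321.40 annually
Homeowner's insurance — $3,206.76 annually
Annual escrow total = $1,898.76 + $2,321.40 + $3,206.76 = $7,426.92
Base monthly escrow = $7,426.92 ÷ 12 = $618.91
Reserve = 2 × $618.91 = $1,237.82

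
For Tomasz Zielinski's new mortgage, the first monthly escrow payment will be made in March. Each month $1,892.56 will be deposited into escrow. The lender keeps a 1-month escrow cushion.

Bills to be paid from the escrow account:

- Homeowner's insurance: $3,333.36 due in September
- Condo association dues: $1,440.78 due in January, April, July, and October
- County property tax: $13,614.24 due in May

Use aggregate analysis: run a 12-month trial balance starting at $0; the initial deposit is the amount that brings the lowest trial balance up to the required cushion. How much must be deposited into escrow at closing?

$11,269.90

Cushion = 1 × $1,892.56 = $1,892.56
Trial balance (start $0, +$1,892.56 each month, − disbursements):
  Mar: +$1,892.56 → $1,892.56
  Apr: +$1,892.56 − $1,440.78 → $2,344.34
  May: +$1,892.56 − $13,614.24 → -$9,377.34
  Jun: +$1,892.56 → -$7,484.78
  Jul: +$1,892.56 − $1,440.78 → -$7,033.00
  Aug: +$1,892.56 → -$5,140.44
  Sep: +$1,892.56 − $3,333.36 → -$6,581.24
  Oct: +$1,892.56 − $1,440.78 → -$6,129.46
  Nov: +$1,892.56 → -$4,236.90
  Dec: +$1,892.56 → -$2,344.34
  Jan: +$1,892.56 − $1,440.78 → -$1,892.56
  Feb: +$1,892.56 → $0.00
Lowest trial balance = -$9,377.34 (May)
Initial deposit = cushion − low point = $1,892.56 − (-$9,377.34) = $11,269.90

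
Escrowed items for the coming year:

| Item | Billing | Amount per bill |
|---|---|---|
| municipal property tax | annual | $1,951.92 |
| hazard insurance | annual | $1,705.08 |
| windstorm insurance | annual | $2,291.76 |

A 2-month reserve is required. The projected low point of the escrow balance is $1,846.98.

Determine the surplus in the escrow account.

Municipal property tax — $1,951.92/yr
Hazard insurance — $1,705.08/yr
Windstorm insurance — $2,291.76/yr
Annual escrow total = $5,948.76
Per month = $5,948.76 / 12 = $495.73
Cushion = 2 × $495.73 = $991.46
Surplus = $1,846.98 − $991.46 = $855.52

$855.52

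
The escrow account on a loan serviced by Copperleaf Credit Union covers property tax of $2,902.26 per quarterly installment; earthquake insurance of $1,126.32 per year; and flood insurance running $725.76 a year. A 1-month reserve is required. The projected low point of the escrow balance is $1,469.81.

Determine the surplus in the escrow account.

Property tax = $2,902.26 × 4 = $11,609.04/yr
Earthquake insurance = $1,126.32/yr
Flood insurance = $725.76/yr
Total annual escrow = $11,609.04 + $1,126.32 + $725.76 = $13,461.12
Monthly = $13,461.12 ÷ 12 = $1,121.76
Cushion = 1 × $1,121.76 = $1,121.76
Excess over cushion: $1,469.81 − $1,121.76 = $348.05

$348.05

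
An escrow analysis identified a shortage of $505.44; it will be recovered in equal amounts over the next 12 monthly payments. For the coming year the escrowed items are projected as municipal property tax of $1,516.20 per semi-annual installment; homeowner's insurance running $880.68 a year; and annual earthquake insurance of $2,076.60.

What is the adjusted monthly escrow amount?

$541.26

Municipal property tax: $1,516.20 × 2 = $3,032.40 annually
Homeowner's insurance: $880.68 annually
Earthquake insurance: $2,076.60 annually
Combined annual = $3,032.40 + $880.68 + $2,076.60 = $5,989.68
Base monthly escrow = $5,989.68 / 12 = $499.14
Shortage spread = $505.44 ÷ 12 = $42.12/mo
Adjusted monthly = $499.14 + $42.12 = $541.26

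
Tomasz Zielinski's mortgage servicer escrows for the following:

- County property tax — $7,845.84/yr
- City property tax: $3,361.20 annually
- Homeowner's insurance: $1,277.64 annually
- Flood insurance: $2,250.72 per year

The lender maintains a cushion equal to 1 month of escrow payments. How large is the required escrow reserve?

$1,227.95

County property tax — $7,845.84
City property tax — $3,361.20
Homeowner's insurance — $1,277.64
Flood insurance — $2,250.72
Yearly total = $7,845.84 + $3,361.20 + $1,277.64 + $2,250.72 = $14,735.40
Base monthly escrow = $14,735.40 / 12 = $1,227.95
Cushion = 1 × $1,227.95 = $1,227.95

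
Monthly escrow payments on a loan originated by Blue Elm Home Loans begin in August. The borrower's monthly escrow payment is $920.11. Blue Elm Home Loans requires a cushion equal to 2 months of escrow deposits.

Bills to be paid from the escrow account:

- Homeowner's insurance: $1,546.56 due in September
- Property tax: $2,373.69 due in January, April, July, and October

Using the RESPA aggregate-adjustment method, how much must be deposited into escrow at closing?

Cushion = 2 × $920.11 = $1,840.22
Trial balance (start $0, +$920.11 each month, − disbursements):
  Aug: +$920.11 → $920.11
  Sep: +$920.11 − $1,546.56 → $293.66
  Oct: +$920.11 − $2,373.69 → -$1,159.92
  Nov: +$920.11 → -$239.81
  Dec: +$920.11 → $680.30
  Jan: +$920.11 − $2,373.69 → -$773.28
  Feb: +$920.11 → $146.83
  Mar: +$920.11 → $1,066.94
  Apr: +$920.11 − $2,373.69 → -$386.64
  May: +$920.11 → $533.47
  Jun: +$920.11 → $1,453.58
  Jul: +$920.11 − $2,373.69 → $0.00
Lowest trial balance = -$1,159.92 (Oct)
Initial deposit = cushion − low point = $1,840.22 − (-$1,159.92) = $3,000.14

$3,000.14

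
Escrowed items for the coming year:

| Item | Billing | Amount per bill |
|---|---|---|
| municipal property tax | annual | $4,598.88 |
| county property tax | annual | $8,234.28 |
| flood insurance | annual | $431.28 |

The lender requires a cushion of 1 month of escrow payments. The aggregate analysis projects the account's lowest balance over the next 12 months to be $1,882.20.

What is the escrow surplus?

$776.83

Municipal property tax — $4,598.88/yr
County property tax — $8,234.28/yr
Flood insurance — $431.28/yr
Combined annual = $4,598.88 + $8,234.28 + $431.28 = $13,264.44
Monthly escrow = $13,264.44 / 12 = $1,105.37
Required cushion = 1 × $1,105.37 = $1,105.37
Excess over cushion: $1,882.20 − $1,105.37 = $776.83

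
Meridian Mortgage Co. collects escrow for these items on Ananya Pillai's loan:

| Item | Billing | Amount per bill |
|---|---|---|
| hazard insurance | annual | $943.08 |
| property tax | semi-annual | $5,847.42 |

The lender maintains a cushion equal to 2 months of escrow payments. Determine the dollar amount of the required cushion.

Hazard insurance = $943.08 per year
Property tax = $5,847.42 × 2 = $11,694.84 per year
Combined annual = $943.08 + $11,694.84 = $12,637.92
Per month = $12,637.92 ÷ 12 = $1,053.16
Required cushion = 2 × $1,053.16 = $2,106.32

$2,106.32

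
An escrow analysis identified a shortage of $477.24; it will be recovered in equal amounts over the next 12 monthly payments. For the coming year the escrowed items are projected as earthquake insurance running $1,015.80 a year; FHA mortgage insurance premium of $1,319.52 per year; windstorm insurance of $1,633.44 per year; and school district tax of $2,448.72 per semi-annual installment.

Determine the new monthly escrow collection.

$778.62

Earthquake insurance = $1,015.80 per year
FHA mortgage insurance premium = $1,319.52 per year
Windstorm insurance = $1,633.44 per year
School district tax = $2,448.72 × 2 = $4,897.44 per year
Yearly total = $8,866.20
Monthly = $8,866.20 / 12 = $738.85
Monthly shortage recovery: $477.24 / 12 = $39.77
New monthly escrow = $738.85 + $39.77 = $778.62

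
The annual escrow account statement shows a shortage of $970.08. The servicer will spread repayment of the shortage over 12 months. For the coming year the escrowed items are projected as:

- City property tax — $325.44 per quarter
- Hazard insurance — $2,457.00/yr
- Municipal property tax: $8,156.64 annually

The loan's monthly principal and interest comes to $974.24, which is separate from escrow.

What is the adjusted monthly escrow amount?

City property tax = $325.44 × 4 = $1,301.76/yr
Hazard insurance = $2,457.00/yr
Municipal property tax = $8,156.64/yr
Total annual escrow = $1,301.76 + $2,457.00 + $8,156.64 = $11,915.40
Monthly escrow = $11,915.40 / 12 = $992.95
Shortage per month = $970.08 / 12 = $80.84
New monthly escrow = $992.95 + $80.84 = $1,073.79

$1,073.79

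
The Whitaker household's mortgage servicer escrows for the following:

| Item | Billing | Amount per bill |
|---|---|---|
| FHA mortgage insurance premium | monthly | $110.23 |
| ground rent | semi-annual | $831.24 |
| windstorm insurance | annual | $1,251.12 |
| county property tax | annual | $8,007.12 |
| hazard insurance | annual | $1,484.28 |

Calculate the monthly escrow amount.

FHA mortgage insurance premium: $110.23 × 12 = $1,322.76
Ground rent: $831.24 × 2 = $1,662.48
Windstorm insurance: $1,251.12
County property tax: $8,007.12
Hazard insurance: $1,484.28
Combined annual = $1,322.76 + $1,662.48 + $1,251.12 + $8,007.12 + $1,484.28 = $13,727.76
Monthly = $13,727.76 / 12 = $1,143.98

$1,143.98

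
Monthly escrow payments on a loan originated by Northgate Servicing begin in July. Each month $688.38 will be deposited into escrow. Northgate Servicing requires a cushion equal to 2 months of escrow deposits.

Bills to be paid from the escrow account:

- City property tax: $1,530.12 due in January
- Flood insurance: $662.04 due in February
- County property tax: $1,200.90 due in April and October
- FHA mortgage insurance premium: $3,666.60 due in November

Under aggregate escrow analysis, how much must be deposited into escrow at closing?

Cushion = 2 × $688.38 = $1,376.76
Trial balance (start $0, +$688.38 each month, − disbursements):
  Jul: +$688.38 → $688.38
  Aug: +$688.38 → $1,376.76
  Sep: +$688.38 → $2,065.14
  Oct: +$688.38 − $1,200.90 → $1,552.62
  Nov: +$688.38 − $3,666.60 → -$1,425.60
  Dec: +$688.38 → -$737.22
  Jan: +$688.38 − $1,530.12 → -$1,578.96
  Feb: +$688.38 − $662.04 → -$1,552.62
  Mar: +$688.38 → -$864.24
  Apr: +$688.38 − $1,200.90 → -$1,376.76
  May: +$688.38 → -$688.38
  Jun: +$688.38 → $0.00
Lowest trial balance = -$1,578.96 (Jan)
Initial deposit = cushion − low point = $1,376.76 − (-$1,578.96) = $2,955.72

$2,955.72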